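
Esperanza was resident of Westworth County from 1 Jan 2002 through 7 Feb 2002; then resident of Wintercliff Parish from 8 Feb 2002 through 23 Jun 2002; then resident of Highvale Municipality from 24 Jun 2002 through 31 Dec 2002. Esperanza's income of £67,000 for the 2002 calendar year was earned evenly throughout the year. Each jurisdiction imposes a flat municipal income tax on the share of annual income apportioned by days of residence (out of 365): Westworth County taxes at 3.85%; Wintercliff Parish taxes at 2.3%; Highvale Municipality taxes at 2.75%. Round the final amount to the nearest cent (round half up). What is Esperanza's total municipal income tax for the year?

Westworth County, 1 Jan – 7 Feb 2002: 38 days → £67,000 × 3.85% × 38/365 = £268.5507
Wintercliff Parish, 8 Feb – 23 Jun 2002: 136 days → £67,000 × 2.3% × 136/365 = £574.1808
Highvale Municipality, 24 Jun – 31 Dec 2002: 191 days → £67,000 × 2.75% × 191/365 = £964.1575
Total = £1,806.8890

£1,806.89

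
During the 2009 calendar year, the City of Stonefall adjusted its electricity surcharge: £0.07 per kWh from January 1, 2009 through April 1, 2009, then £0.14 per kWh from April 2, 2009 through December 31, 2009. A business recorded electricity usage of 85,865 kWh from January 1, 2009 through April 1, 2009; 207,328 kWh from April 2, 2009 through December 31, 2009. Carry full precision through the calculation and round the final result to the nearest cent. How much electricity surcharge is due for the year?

£35,036.47

January 1 – April 1, 2009: 85,865 kWh at £0.07/kWh → £6,010.55
April 2 – December 31, 2009: 207,328 kWh at £0.14/kWh → £29,025.92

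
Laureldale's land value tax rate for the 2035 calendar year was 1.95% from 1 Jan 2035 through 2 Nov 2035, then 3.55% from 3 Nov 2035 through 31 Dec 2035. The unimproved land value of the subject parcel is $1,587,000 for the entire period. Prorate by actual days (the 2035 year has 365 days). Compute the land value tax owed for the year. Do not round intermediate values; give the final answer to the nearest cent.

1 Jan – 2 Nov 2035: 306 days at 1.95% → $1,587,000 × 1.95% × 306/365 = $25,944.1890
3 Nov – 31 Dec 2035: 59 days at 3.55% → $1,587,000 × 3.55% × 59/365 = $9,106.7712
Total = $35,050.9603

$35,050.96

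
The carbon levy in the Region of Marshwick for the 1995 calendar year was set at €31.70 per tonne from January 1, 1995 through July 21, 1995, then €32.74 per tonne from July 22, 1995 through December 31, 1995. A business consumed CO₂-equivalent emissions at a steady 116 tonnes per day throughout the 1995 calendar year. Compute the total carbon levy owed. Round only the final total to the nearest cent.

€1361842.32

January 1 – July 21, 1995: 202 days × 116 tonnes/day = 23,432 tonnes at €31.70/tonne → €742794.40
July 22 – December 31, 1995: 163 days × 116 tonnes/day = 18,908 tonnes at €32.74/tonne → €619047.92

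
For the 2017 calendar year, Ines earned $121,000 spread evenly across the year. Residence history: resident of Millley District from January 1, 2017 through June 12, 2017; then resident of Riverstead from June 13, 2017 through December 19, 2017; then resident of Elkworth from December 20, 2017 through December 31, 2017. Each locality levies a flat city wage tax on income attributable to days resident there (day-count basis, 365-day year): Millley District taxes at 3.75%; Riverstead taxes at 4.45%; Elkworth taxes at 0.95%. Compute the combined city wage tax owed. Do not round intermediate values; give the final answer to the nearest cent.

$4,867.02

Millley District, January 1 – June 12, 2017: 163 days → $121,000 × 3.75% × 163/365 = $2,026.3356
Riverstead, June 13 – December 19, 2017: 190 days → $121,000 × 4.45% × 190/365 = $2,802.8904
Elkworth, December 20 – December 31, 2017: 12 days → $121,000 × 0.95% × 12/365 = $37.7918
Total = $4,867.0178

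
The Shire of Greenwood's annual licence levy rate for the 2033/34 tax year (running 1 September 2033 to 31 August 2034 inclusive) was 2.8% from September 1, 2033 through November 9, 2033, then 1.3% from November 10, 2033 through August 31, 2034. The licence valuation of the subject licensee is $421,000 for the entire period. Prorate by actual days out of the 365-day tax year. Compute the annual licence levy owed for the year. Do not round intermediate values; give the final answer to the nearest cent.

September 1 – November 9, 2033: 70 days at 2.8% → $421,000 × 2.8% × 70/365 = $2,260.7123
November 10, 2033 – August 31, 2034: 295 days at 1.3% → $421,000 × 1.3% × 295/365 = $4,423.3836
Total = $6,684.0959

$6,684.10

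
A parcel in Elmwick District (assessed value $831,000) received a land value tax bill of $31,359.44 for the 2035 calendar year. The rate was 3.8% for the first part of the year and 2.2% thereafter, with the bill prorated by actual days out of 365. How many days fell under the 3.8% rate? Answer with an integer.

359 days

Let d = days at the first rate; then 365 − d days at the second rate.
$831,000 × [3.8%·d + 2.2%·(365−d)] / 365 = $31,359.44
Solving gives d = 359, so the new rate took effect on December 26, 2035.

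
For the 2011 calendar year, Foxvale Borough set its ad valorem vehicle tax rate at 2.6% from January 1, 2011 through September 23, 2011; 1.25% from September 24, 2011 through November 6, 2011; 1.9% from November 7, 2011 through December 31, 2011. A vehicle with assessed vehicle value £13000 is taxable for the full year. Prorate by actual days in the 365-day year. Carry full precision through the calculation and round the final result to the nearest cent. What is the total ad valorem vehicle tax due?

January 1 – September 23, 2011: 266 days at 2.6% → £13000 × 2.6% × 266/365 = £246.3233
September 24 – November 6, 2011: 44 days at 1.25% → £13000 × 1.25% × 44/365 = £19.5890
November 7 – December 31, 2011: 55 days at 1.9% → £13000 × 1.9% × 55/365 = £37.2192
Total = £303.1315

£303.13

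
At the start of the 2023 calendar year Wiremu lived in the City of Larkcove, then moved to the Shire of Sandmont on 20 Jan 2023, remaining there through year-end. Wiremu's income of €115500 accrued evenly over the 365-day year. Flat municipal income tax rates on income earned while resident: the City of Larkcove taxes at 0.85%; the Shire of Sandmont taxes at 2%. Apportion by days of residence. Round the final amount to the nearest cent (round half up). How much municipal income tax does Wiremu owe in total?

The City of Larkcove, 1 Jan – 19 Jan 2023: 19 days → €115500 × 0.85% × 19/365 = €51.1048
The Shire of Sandmont, 20 Jan – 31 Dec 2023: 346 days → €115500 × 2% × 346/365 = €2189.7534
Total = €2240.8582

€2240.86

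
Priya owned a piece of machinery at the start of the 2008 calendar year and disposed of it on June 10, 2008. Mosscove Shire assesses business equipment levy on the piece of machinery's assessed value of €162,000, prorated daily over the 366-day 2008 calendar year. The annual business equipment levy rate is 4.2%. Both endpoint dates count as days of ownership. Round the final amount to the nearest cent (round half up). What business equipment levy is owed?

Days held (January 1 – June 10, 2008): 162 out of 366
Tax = €162,000 × 4.2% × 162/366 = €3,011.6066

€3,011.61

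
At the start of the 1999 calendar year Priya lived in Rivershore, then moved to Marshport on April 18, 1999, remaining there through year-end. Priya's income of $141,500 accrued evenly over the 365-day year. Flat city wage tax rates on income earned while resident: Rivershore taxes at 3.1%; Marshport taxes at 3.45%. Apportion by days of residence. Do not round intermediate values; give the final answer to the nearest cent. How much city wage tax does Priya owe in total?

$4,736.57

Rivershore, January 1 – April 17, 1999: 107 days → $141,500 × 3.1% × 107/365 = $1,285.9055
Marshport, April 18 – December 31, 1999: 258 days → $141,500 × 3.45% × 258/365 = $3,450.6616
Total = $4,736.5671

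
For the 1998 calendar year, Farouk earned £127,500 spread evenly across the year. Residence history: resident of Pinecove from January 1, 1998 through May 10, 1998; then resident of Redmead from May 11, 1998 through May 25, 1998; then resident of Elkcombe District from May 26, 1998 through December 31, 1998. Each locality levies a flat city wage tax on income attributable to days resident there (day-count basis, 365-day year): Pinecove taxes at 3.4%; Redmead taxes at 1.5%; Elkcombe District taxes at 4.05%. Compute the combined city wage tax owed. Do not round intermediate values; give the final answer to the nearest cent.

Pinecove, January 1 – May 10, 1998: 130 days → £127,500 × 3.4% × 130/365 = £1,543.9726
Redmead, May 11 – May 25, 1998: 15 days → £127,500 × 1.5% × 15/365 = £78.5959
Elkcombe District, May 26 – December 31, 1998: 220 days → £127,500 × 4.05% × 220/365 = £3,112.3973
Total = £4,734.9658

£4,734.97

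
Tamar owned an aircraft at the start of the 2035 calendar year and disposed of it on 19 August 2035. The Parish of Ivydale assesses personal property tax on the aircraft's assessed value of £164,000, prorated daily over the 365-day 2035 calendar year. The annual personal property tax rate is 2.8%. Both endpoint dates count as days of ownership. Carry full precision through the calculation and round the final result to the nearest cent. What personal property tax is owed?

£2,906.17

Days held (1 January – 19 August 2035): 231 out of 365
Tax = £164,000 × 2.8% × 231/365 = £2,906.1699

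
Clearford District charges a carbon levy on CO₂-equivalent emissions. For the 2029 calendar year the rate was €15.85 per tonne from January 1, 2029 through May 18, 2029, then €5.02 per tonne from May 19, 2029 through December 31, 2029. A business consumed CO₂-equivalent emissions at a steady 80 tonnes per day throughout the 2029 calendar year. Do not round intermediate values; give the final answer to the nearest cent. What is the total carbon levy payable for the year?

January 1 – May 18, 2029: 138 days × 80 tonnes/day = 11,040 tonnes at €15.85/tonne → €174,984.00
May 19 – December 31, 2029: 227 days × 80 tonnes/day = 18,160 tonnes at €5.02/tonne → €91,163.20

€266,147.20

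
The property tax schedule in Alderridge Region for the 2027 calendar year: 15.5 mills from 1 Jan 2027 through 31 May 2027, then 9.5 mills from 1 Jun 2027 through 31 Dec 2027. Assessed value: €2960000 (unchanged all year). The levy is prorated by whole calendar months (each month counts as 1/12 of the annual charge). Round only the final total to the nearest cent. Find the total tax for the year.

1 Jan – 31 May 2027: 5 months at 15.5 mills → €2960000 × 1.55% × 5/12 = €19116.6667
1 Jun – 31 Dec 2027: 7 months at 9.5 mills → €2960000 × 0.95% × 7/12 = €16403.3333
Total = €35520.0000

€35520.00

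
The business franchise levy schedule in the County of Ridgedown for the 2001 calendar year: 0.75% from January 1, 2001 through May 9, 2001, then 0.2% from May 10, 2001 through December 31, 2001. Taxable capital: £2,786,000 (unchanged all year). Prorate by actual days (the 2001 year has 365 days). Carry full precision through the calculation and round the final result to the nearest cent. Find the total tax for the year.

£10,987.53

January 1 – May 9, 2001: 129 days at 0.75% → £2,786,000 × 0.75% × 129/365 = £7,384.8082
May 10 – December 31, 2001: 236 days at 0.2% → £2,786,000 × 0.2% × 236/365 = £3,602.7178
Total = £10,987.5260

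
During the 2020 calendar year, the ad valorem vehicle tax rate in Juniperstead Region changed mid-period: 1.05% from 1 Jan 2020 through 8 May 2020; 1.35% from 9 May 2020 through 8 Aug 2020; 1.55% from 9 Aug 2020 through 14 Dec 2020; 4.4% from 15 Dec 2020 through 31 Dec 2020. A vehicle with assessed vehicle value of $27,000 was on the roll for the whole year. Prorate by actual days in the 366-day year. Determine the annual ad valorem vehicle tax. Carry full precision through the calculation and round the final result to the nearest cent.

$393.09

1 Jan – 8 May 2020: 129 days at 1.05% → $27,000 × 1.05% × 129/366 = $99.9221
9 May – 8 Aug 2020: 92 days at 1.35% → $27,000 × 1.35% × 92/366 = $91.6230
9 Aug – 14 Dec 2020: 128 days at 1.55% → $27,000 × 1.55% × 128/366 = $146.3607
15 Dec – 31 Dec 2020: 17 days at 4.4% → $27,000 × 4.4% × 17/366 = $55.1803
Total = $393.0861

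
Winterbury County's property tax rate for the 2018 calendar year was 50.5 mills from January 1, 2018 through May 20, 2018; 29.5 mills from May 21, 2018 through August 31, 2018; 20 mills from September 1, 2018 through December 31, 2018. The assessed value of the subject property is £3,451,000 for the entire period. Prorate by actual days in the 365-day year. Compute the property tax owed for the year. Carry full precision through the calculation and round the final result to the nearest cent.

£118,643.49

January 1 – May 20, 2018: 140 days at 50.5 mills → £3,451,000 × 5.05% × 140/365 = £66,845.3973
May 21 – August 31, 2018: 103 days at 29.5 mills → £3,451,000 × 2.95% × 103/365 = £28,728.3932
September 1 – December 31, 2018: 122 days at 20 mills → £3,451,000 × 2% × 122/365 = £23,069.6986
Total = £118,643.4890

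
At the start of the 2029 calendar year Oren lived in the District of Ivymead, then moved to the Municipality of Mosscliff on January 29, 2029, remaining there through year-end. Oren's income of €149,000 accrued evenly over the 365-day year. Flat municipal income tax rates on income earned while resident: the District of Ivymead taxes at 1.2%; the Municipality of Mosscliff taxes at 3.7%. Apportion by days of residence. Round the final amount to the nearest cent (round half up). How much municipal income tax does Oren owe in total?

The District of Ivymead, January 1 – January 28, 2029: 28 days → €149,000 × 1.2% × 28/365 = €137.1616
The Municipality of Mosscliff, January 29 – December 31, 2029: 337 days → €149,000 × 3.7% × 337/365 = €5,090.0849
Total = €5,227.2466

€5,227.25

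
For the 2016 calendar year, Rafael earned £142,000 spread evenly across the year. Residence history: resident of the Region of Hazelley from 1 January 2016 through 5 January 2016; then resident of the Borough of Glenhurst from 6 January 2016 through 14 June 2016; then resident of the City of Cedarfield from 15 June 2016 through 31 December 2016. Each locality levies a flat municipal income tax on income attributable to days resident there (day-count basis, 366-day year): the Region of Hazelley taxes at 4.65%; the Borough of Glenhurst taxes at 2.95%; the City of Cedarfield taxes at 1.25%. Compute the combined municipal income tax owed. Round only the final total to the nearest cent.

£2,902.85

The Region of Hazelley, 1 January – 5 January 2016: 5 days → £142,000 × 4.65% × 5/366 = £90.2049
The Borough of Glenhurst, 6 January – 14 June 2016: 161 days → £142,000 × 2.95% × 161/366 = £1,842.7022
The City of Cedarfield, 15 June – 31 December 2016: 200 days → £142,000 × 1.25% × 200/366 = £969.9454
Total = £2,902.8525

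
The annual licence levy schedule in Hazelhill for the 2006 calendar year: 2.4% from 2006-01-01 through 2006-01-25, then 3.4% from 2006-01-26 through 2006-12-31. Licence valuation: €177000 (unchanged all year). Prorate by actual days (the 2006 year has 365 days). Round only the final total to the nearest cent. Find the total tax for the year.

€5896.77

2006-01-01 to 2006-01-25: 25 days at 2.4% → €177000 × 2.4% × 25/365 = €290.9589
2006-01-26 to 2006-12-31: 340 days at 3.4% → €177000 × 3.4% × 340/365 = €5605.8082
Total = €5896.7671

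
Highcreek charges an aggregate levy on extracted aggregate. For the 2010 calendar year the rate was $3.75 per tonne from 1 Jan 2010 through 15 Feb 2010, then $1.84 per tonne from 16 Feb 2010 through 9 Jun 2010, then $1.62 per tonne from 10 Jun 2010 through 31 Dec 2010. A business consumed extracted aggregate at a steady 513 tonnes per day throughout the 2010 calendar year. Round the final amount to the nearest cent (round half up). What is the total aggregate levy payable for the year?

$366466.68

1 Jan – 15 Feb 2010: 46 days × 513 tonnes/day = 23,598 tonnes at $3.75/tonne → $88492.50
16 Feb – 9 Jun 2010: 114 days × 513 tonnes/day = 58,482 tonnes at $1.84/tonne → $107606.88
10 Jun – 31 Dec 2010: 205 days × 513 tonnes/day = 105,165 tonnes at $1.62/tonne → $170367.30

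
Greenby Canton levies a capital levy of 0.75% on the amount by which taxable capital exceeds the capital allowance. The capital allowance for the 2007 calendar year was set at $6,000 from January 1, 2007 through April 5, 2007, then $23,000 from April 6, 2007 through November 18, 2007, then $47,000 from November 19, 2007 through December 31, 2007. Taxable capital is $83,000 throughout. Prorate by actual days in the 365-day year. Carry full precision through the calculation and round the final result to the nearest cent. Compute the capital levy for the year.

January 1 – April 5, 2007: 95 days, exemption $6,000 → ($83,000 − $6,000) × 0.75% × 95/365 = $150.3082
April 6 – November 18, 2007: 227 days, exemption $23,000 → ($83,000 − $23,000) × 0.75% × 227/365 = $279.8630
November 19 – December 31, 2007: 43 days, exemption $47,000 → ($83,000 − $47,000) × 0.75% × 43/365 = $31.8082
Total = $461.9795

$461.98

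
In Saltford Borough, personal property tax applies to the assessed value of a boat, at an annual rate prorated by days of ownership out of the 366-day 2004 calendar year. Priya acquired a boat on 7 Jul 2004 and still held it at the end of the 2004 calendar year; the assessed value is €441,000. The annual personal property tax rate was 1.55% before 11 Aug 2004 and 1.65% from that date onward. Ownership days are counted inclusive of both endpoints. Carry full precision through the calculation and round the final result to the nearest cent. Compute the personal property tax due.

7 Jul – 10 Aug 2004: 35 days at 1.55% → €441,000 × 1.55% × 35/366 = €653.6680
11 Aug – 31 Dec 2004: 143 days at 1.65% → €441,000 × 1.65% × 143/366 = €2,843.0041
Total = €3,496.6721

€3,496.67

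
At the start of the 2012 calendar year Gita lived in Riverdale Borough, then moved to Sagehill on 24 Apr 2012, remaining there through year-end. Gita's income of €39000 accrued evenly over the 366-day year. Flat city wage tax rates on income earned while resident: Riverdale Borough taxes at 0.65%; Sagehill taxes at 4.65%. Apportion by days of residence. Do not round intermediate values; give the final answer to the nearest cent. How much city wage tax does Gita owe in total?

€1327.60

Riverdale Borough, 1 Jan – 23 Apr 2012: 114 days → €39000 × 0.65% × 114/366 = €78.9590
Sagehill, 24 Apr – 31 Dec 2012: 252 days → €39000 × 4.65% × 252/366 = €1248.6393
Total = €1327.5984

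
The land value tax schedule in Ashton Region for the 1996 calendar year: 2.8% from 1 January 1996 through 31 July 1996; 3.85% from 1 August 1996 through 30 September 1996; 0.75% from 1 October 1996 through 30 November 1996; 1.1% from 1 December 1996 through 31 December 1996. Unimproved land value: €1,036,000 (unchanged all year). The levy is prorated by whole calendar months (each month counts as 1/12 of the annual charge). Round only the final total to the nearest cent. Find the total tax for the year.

1 January – 31 July 1996: 7 months at 2.8% → €1,036,000 × 2.8% × 7/12 = €16,921.3333
1 August – 30 September 1996: 2 months at 3.85% → €1,036,000 × 3.85% × 2/12 = €6,647.6667
1 October – 30 November 1996: 2 months at 0.75% → €1,036,000 × 0.75% × 2/12 = €1,295.0000
1 December – 31 December 1996: 1 month at 1.1% → €1,036,000 × 1.1% × 1/12 = €949.6667
Total = €25,813.6667

€25,813.67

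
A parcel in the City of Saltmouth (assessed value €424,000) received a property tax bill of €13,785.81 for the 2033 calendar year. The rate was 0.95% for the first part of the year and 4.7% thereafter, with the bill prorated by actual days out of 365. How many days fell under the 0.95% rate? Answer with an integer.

Let d = days at the first rate; then 365 − d days at the second rate.
€424,000 × [0.95%·d + 4.7%·(365−d)] / 365 = €13,785.81
Solving gives d = 141, so the new rate took effect on 22 May 2033.

141 days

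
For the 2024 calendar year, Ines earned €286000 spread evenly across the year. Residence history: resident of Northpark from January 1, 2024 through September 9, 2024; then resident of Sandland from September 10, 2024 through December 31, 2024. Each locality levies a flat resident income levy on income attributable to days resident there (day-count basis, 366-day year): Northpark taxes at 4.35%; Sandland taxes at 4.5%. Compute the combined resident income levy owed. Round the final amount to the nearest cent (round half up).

Northpark, January 1 – September 9, 2024: 253 days → €286000 × 4.35% × 253/366 = €8599.9262
Sandland, September 10 – December 31, 2024: 113 days → €286000 × 4.5% × 113/366 = €3973.5246
Total = €12573.4508

€12573.45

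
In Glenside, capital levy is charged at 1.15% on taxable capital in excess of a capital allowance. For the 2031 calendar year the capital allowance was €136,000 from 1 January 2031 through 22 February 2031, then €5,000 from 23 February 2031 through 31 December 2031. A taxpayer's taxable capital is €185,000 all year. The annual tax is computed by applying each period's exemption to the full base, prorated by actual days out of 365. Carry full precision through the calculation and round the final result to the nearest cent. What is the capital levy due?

€1,851.25

1 January – 22 February 2031: 53 days, exemption €136,000 → (€185,000 − €136,000) × 1.15% × 53/365 = €81.8233
23 February – 31 December 2031: 312 days, exemption €5,000 → (€185,000 − €5,000) × 1.15% × 312/365 = €1,769.4247
Total = €1,851.2479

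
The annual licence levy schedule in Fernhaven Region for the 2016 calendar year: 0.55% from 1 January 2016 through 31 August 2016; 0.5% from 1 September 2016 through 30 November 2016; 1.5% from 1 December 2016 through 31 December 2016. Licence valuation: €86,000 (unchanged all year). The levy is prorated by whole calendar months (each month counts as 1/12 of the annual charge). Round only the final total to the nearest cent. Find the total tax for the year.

€530.33

1 January – 31 August 2016: 8 months at 0.55% → €86,000 × 0.55% × 8/12 = €315.3333
1 September – 30 November 2016: 3 months at 0.5% → €86,000 × 0.5% × 3/12 = €107.5000
1 December – 31 December 2016: 1 month at 1.5% → €86,000 × 1.5% × 1/12 = €107.5000
Total = €530.3333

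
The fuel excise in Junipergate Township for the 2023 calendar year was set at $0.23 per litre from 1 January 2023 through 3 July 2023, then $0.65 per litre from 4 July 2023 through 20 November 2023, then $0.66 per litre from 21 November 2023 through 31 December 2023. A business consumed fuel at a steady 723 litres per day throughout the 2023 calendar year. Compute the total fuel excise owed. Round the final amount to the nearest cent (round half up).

$115954.74

1 January – 3 July 2023: 184 days × 723 litres/day = 133,032 litres at $0.23/litre → $30597.36
4 July – 20 November 2023: 140 days × 723 litres/day = 101,220 litres at $0.65/litre → $65793.00
21 November – 31 December 2023: 41 days × 723 litres/day = 29,643 litres at $0.66/litre → $19564.38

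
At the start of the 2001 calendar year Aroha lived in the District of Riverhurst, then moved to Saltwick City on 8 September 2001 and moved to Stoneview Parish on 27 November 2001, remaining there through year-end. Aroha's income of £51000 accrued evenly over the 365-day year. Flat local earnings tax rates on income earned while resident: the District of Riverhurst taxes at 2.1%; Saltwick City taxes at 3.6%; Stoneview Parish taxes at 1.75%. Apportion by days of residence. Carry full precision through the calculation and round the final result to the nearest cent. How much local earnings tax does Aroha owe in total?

The District of Riverhurst, 1 January – 7 September 2001: 250 days → £51000 × 2.1% × 250/365 = £733.5616
Saltwick City, 8 September – 26 November 2001: 80 days → £51000 × 3.6% × 80/365 = £402.4110
Stoneview Parish, 27 November – 31 December 2001: 35 days → £51000 × 1.75% × 35/365 = £85.5822
Total = £1221.5548

£1221.55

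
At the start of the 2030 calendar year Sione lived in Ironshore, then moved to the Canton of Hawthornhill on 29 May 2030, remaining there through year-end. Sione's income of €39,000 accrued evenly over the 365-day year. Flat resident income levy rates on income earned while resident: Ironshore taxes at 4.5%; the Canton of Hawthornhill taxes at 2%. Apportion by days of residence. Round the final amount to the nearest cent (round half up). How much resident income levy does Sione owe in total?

€1,175.34

Ironshore, 1 January – 28 May 2030: 148 days → €39,000 × 4.5% × 148/365 = €711.6164
The Canton of Hawthornhill, 29 May – 31 December 2030: 217 days → €39,000 × 2% × 217/365 = €463.7260
Total = €1,175.3425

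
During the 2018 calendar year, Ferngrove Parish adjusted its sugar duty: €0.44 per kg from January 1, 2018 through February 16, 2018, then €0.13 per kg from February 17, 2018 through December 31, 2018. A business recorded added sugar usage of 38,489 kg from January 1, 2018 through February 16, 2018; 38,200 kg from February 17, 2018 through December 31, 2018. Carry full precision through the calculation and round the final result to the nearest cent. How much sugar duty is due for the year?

€21901.16

January 1 – February 16, 2018: 38,489 kg at €0.44/kg → €16935.16
February 17 – December 31, 2018: 38,200 kg at €0.13/kg → €4966.00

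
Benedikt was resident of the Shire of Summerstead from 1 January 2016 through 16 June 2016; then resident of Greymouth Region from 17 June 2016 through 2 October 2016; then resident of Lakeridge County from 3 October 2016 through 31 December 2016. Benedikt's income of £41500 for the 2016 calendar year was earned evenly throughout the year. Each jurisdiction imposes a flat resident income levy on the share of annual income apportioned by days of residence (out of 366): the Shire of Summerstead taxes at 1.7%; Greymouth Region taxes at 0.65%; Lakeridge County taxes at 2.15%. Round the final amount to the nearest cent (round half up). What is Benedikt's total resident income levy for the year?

The Shire of Summerstead, 1 January – 16 June 2016: 168 days → £41500 × 1.7% × 168/366 = £323.8361
Greymouth Region, 17 June – 2 October 2016: 108 days → £41500 × 0.65% × 108/366 = £79.5984
Lakeridge County, 3 October – 31 December 2016: 90 days → £41500 × 2.15% × 90/366 = £219.4057
Total = £622.8402

£622.84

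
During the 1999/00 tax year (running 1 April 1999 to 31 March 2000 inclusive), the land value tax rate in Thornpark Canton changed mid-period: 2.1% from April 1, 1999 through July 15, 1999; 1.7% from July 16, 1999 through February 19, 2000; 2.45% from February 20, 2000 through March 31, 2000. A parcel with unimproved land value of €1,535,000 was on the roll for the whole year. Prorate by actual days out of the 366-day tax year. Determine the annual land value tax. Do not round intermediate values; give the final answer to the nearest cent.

€29,162.90

April 1 – July 15, 1999: 106 days at 2.1% → €1,535,000 × 2.1% × 106/366 = €9,335.8197
July 16, 1999 – February 19, 2000: 219 days at 1.7% → €1,535,000 × 1.7% × 219/366 = €15,614.2213
February 20 – March 31, 2000: 41 days at 2.45% → €1,535,000 × 2.45% × 41/366 = €4,212.8620
Total = €29,162.9030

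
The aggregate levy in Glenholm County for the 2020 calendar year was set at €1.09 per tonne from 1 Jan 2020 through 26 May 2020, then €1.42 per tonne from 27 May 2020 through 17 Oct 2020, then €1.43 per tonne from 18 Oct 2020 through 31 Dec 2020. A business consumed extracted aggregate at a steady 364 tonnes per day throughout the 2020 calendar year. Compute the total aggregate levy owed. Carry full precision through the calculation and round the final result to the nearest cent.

1 Jan – 26 May 2020: 147 days × 364 tonnes/day = 53,508 tonnes at €1.09/tonne → €58323.72
27 May – 17 Oct 2020: 144 days × 364 tonnes/day = 52,416 tonnes at €1.42/tonne → €74430.72
18 Oct – 31 Dec 2020: 75 days × 364 tonnes/day = 27,300 tonnes at €1.43/tonne → €39039.00

€171793.44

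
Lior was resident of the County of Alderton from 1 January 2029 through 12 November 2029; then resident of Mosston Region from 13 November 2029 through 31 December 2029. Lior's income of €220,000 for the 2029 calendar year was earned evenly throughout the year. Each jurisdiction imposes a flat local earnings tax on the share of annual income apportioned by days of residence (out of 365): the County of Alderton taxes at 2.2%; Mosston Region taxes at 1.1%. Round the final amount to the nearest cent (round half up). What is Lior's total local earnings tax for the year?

The County of Alderton, 1 January – 12 November 2029: 316 days → €220,000 × 2.2% × 316/365 = €4,190.2466
Mosston Region, 13 November – 31 December 2029: 49 days → €220,000 × 1.1% × 49/365 = €324.8767
Total = €4,515.1233

€4,515.12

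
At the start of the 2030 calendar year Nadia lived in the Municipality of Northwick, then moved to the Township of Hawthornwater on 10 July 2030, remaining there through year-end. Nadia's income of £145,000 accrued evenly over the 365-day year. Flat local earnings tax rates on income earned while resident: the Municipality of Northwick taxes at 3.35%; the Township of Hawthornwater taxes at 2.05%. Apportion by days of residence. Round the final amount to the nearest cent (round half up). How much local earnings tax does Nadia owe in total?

£3,953.73

The Municipality of Northwick, 1 January – 9 July 2030: 190 days → £145,000 × 3.35% × 190/365 = £2,528.5616
The Township of Hawthornwater, 10 July – 31 December 2030: 175 days → £145,000 × 2.05% × 175/365 = £1,425.1712
Total = £3,953.7329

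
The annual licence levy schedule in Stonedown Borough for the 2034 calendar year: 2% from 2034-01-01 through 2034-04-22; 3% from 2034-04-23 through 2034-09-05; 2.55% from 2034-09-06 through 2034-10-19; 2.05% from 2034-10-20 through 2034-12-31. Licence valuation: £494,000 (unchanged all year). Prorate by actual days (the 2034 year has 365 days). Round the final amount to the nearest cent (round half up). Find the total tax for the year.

2034-01-01 to 2034-04-22: 112 days at 2% → £494,000 × 2% × 112/365 = £3,031.6712
2034-04-23 to 2034-09-05: 136 days at 3% → £494,000 × 3% × 136/365 = £5,521.9726
2034-09-06 to 2034-10-19: 44 days at 2.55% → £494,000 × 2.55% × 44/365 = £1,518.5425
2034-10-20 to 2034-12-31: 73 days at 2.05% → £494,000 × 2.05% × 73/365 = £2,025.4000
Total = £12,097.5863

£12,097.59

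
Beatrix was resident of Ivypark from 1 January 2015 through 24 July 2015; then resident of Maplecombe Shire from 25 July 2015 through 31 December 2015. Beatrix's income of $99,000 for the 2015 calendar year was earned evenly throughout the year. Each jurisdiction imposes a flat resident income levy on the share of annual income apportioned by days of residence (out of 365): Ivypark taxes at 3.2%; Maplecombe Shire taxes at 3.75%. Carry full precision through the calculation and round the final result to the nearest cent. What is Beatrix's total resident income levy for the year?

Ivypark, 1 January – 24 July 2015: 205 days → $99,000 × 3.2% × 205/365 = $1,779.2877
Maplecombe Shire, 25 July – 31 December 2015: 160 days → $99,000 × 3.75% × 160/365 = $1,627.3973
Total = $3,406.6849

$3,406.68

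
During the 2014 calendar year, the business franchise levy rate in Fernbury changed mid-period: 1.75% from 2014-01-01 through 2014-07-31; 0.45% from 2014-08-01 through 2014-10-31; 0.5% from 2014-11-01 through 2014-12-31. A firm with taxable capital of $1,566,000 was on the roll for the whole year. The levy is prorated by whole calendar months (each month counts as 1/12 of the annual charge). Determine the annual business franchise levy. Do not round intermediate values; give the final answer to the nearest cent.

$19,053.00

2014-01-01 to 2014-07-31: 7 months at 1.75% → $1,566,000 × 1.75% × 7/12 = $15,986.2500
2014-08-01 to 2014-10-31: 3 months at 0.45% → $1,566,000 × 0.45% × 3/12 = $1,761.7500
2014-11-01 to 2014-12-31: 2 months at 0.5% → $1,566,000 × 0.5% × 2/12 = $1,305.0000
Total = $19,053.0000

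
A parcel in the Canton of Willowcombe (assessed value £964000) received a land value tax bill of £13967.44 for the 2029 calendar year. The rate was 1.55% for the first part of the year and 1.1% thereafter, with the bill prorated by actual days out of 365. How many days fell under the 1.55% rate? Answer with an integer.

283 days

Let d = days at the first rate; then 365 − d days at the second rate.
£964000 × [1.55%·d + 1.1%·(365−d)] / 365 = £13967.44
Solving gives d = 283, so the new rate took effect on October 11, 2029.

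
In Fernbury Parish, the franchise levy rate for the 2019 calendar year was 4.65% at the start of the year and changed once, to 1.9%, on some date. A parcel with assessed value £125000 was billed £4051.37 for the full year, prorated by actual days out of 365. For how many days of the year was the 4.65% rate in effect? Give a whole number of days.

178 days

Let d = days at the first rate; then 365 − d days at the second rate.
£125000 × [4.65%·d + 1.9%·(365−d)] / 365 = £4051.37
Solving gives d = 178, so the new rate took effect on 28 June 2019.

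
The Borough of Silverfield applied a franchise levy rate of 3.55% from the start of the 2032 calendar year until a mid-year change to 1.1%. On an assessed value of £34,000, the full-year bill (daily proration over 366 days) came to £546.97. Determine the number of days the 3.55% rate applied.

Let d = days at the first rate; then 366 − d days at the second rate.
£34,000 × [3.55%·d + 1.1%·(366−d)] / 366 = £546.97
Solving gives d = 76, so the new rate took effect on March 17, 2032.

76 days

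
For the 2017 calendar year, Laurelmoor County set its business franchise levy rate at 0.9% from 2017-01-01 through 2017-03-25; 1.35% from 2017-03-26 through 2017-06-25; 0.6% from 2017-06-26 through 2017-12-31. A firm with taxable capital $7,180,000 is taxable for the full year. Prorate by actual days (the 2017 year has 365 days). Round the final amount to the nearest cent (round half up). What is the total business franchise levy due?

$61,610.30

2017-01-01 to 2017-03-25: 84 days at 0.9% → $7,180,000 × 0.9% × 84/365 = $14,871.4521
2017-03-26 to 2017-06-25: 92 days at 1.35% → $7,180,000 × 1.35% × 92/365 = $24,431.6712
2017-06-26 to 2017-12-31: 189 days at 0.6% → $7,180,000 × 0.6% × 189/365 = $22,307.1781
Total = $61,610.3014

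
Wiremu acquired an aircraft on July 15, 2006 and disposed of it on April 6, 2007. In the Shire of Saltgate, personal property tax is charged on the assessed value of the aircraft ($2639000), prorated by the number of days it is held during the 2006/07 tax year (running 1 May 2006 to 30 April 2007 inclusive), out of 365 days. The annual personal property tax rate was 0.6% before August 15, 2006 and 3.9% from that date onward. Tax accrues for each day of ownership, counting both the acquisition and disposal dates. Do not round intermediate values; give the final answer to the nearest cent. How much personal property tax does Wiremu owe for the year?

$67609.01

July 15 – August 14, 2006: 31 days at 0.6% → $2639000 × 0.6% × 31/365 = $1344.8055
August 15, 2006 – April 6, 2007: 235 days at 3.9% → $2639000 × 3.9% × 235/365 = $66264.2055
Total = $67609.0110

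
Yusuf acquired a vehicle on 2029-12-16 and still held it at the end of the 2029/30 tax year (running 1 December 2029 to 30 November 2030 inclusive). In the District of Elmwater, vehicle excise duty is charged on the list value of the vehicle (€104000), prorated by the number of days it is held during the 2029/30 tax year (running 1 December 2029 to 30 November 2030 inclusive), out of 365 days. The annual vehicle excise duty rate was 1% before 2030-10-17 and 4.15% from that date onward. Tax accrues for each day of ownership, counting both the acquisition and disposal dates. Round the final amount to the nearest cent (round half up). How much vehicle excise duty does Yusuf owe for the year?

€1401.15

2029-12-16 to 2030-10-16: 305 days at 1% → €104000 × 1% × 305/365 = €869.0411
2030-10-17 to 2030-11-30: 45 days at 4.15% → €104000 × 4.15% × 45/365 = €532.1096
Total = €1401.1507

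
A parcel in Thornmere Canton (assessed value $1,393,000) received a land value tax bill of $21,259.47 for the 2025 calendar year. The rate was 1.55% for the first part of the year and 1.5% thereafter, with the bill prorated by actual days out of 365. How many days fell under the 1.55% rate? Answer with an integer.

Let d = days at the first rate; then 365 − d days at the second rate.
$1,393,000 × [1.55%·d + 1.5%·(365−d)] / 365 = $21,259.47
Solving gives d = 191, so the new rate took effect on 11 Jul 2025.

191 days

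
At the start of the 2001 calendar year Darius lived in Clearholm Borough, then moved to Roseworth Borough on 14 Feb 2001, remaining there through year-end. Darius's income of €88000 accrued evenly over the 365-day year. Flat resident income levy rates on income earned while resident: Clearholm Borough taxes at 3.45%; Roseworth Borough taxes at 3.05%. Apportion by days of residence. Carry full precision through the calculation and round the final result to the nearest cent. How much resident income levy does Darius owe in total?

Clearholm Borough, 1 Jan – 13 Feb 2001: 44 days → €88000 × 3.45% × 44/365 = €365.9836
Roseworth Borough, 14 Feb – 31 Dec 2001: 321 days → €88000 × 3.05% × 321/365 = €2360.4493
Total = €2726.4329

€2726.43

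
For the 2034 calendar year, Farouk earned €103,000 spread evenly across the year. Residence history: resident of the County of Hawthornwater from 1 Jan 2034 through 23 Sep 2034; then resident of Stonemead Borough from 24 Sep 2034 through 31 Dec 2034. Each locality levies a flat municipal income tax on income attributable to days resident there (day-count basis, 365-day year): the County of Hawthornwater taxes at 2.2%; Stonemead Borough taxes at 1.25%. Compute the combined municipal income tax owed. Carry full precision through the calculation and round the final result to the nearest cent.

The County of Hawthornwater, 1 Jan – 23 Sep 2034: 266 days → €103,000 × 2.2% × 266/365 = €1,651.3863
Stonemead Borough, 24 Sep – 31 Dec 2034: 99 days → €103,000 × 1.25% × 99/365 = €349.2123
Total = €2,000.5986

€2,000.60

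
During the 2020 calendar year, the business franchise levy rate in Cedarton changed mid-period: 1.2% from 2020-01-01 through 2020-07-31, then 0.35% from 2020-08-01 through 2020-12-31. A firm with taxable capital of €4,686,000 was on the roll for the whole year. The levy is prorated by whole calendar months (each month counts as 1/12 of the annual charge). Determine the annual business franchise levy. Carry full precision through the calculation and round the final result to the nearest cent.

€39,635.75

2020-01-01 to 2020-07-31: 7 months at 1.2% → €4,686,000 × 1.2% × 7/12 = €32,802.0000
2020-08-01 to 2020-12-31: 5 months at 0.35% → €4,686,000 × 0.35% × 5/12 = €6,833.7500
Total = €39,635.7500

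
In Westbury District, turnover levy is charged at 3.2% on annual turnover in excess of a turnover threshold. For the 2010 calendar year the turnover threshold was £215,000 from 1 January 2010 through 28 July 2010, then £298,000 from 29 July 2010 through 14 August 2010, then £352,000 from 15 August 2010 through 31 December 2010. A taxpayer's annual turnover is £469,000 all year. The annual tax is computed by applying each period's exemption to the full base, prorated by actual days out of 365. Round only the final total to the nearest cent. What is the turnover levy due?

1 January – 28 July 2010: 209 days, exemption £215,000 → (£469,000 − £215,000) × 3.2% × 209/365 = £4,654.1151
29 July – 14 August 2010: 17 days, exemption £298,000 → (£469,000 − £298,000) × 3.2% × 17/365 = £254.8603
15 August – 31 December 2010: 139 days, exemption £352,000 → (£469,000 − £352,000) × 3.2% × 139/365 = £1,425.7973
Total = £6,334.7726

£6,334.77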